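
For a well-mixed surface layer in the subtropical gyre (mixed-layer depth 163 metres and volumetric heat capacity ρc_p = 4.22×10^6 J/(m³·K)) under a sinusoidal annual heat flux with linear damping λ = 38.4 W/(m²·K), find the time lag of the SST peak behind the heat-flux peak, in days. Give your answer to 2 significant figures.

Areal heat capacity C = ρc_p × D = 4.22×10^6 × 163 = 6.88×10^8 J m⁻² K⁻¹.
ω = 2π / 3.15×10^7 s = 1.99×10^-7 s⁻¹.
Phase lag φ = arctan(Cω/λ) = arctan(137/38.4) = 1.30 rad.
Time lag = φ / ω = 1.30 / 1.99×10^-7 = 6.51×10^6 s = 75.4 days.

75 days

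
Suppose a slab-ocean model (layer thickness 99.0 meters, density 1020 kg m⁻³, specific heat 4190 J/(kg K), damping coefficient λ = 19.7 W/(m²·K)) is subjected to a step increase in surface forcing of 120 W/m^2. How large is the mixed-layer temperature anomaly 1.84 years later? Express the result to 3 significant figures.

5.68 K

Areal heat capacity C = ρ c_p D = 1020 × 4190 × 99.0 = 4.23×10^8 J m⁻² K⁻¹.
τ = C / λ = 4.23×10^8 / 19.7 = 2.15×10^7 s.
Equilibrium anomaly ΔT_eq = F / λ = 120 / 19.7 = 6.09 K.
t = 1.84 years = 5.81×10^7 s, so t/τ = 2.70.
ΔT(t) = ΔT_eq (1 − e^(−t/τ)) = 6.09 × (1 − e^−2.70) = 5.68 K.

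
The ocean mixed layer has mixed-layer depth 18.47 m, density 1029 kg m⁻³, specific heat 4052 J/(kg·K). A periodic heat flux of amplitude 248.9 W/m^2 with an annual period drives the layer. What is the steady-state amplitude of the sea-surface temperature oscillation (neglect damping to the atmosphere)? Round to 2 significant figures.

16 K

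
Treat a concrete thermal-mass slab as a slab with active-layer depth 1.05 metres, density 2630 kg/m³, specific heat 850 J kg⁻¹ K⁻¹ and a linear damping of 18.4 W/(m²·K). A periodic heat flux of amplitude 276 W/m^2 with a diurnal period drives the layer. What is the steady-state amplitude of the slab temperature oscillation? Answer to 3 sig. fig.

Areal heat capacity C = ρ c_p D = 2630 × 850 × 1.05 = 2.35×10^6 J m⁻² K⁻¹.
Angular frequency ω = 2π / T = 2π / 86400 s = 7.27×10^-5 s⁻¹.
√((Cω)² + λ²) = √((171)² + 18.4²) = 172 W/(m²·K).
Amplitude A = F₀ / √((Cω)²+λ²) = 276 / 172 = 1.61 K.

1.61 K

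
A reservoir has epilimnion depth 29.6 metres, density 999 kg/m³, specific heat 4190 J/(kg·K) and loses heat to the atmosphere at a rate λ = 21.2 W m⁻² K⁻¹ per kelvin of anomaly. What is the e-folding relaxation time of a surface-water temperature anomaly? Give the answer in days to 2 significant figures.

Areal heat capacity C = ρ c_p D = 999 × 4190 × 29.6 = 1.24×10^8 J/(m^2 K).
Relaxation time τ = C / λ = 1.24×10^8 / 21.2 = 5.84×10^6 s.
In days: 5.84×10^6 s / (86400 s/day) = 67.6 days.

68 days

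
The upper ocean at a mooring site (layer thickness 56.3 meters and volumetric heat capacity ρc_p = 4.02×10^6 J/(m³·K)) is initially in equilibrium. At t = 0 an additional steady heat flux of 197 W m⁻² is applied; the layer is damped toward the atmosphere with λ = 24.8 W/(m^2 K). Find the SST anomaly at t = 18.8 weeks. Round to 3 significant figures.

5.66 K

Areal heat capacity C = ρc_p × D = 4.02×10^6 × 56.3 = 2.26×10^8 J/(m²·K).
τ = C / λ = 2.26×10^8 / 24.8 = 9.13×10^6 s.
Equilibrium anomaly ΔT_eq = F / λ = 197 / 24.8 = 7.94 K.
t = 18.8 weeks = 1.14×10^7 s, so t/τ = 1.25.
ΔT(t) = ΔT_eq (1 − e^(−t/τ)) = 7.94 × (1 − e^−1.25) = 5.66 K.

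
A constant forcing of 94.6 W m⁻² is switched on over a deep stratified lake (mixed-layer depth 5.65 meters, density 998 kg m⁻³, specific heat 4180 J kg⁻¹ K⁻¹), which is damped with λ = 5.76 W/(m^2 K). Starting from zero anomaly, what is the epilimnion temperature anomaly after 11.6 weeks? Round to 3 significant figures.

Areal heat capacity C = ρ c_p D = 998 × 4180 × 5.65 = 2.36×10^7 J m⁻² K⁻¹.
τ = C / λ = 2.36×10^7 / 5.76 = 4.09×10^6 s.
Equilibrium anomaly ΔT_eq = F / λ = 94.6 / 5.76 = 16.4 K.
t = 11.6 weeks = 7.02×10^6 s, so t/τ = 1.71.
ΔT(t) = ΔT_eq (1 − e^(−t/τ)) = 16.4 × (1 − e^−1.71) = 13.5 K.

13.5 K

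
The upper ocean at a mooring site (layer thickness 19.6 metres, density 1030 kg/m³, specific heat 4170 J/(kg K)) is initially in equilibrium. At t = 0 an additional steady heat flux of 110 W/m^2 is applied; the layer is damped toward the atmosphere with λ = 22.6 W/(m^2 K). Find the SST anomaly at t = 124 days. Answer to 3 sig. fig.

Areal heat capacity C = ρ c_p D = 1030 × 4170 × 19.6 = 8.42×10^7 J m⁻² K⁻¹.
τ = C / λ = 8.42×10^7 / 22.6 = 3.72×10^6 s.
Equilibrium anomaly ΔT_eq = F / λ = 110 / 22.6 = 4.87 K.
t = 124 days = 1.07×10^7 s, so t/τ = 2.88.
ΔT(t) = ΔT_eq (1 − e^(−t/τ)) = 4.87 × (1 − e^−2.88) = 4.59 K.

4.59 K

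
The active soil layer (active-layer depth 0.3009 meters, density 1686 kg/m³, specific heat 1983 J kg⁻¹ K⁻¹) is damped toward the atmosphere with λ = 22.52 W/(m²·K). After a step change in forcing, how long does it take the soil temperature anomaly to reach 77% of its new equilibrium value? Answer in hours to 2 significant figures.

18 hours

Areal heat capacity C = ρ c_p D = 1686 × 1983 × 0.3009 = 1.01×10^6 J/(m²·K).
τ = C / λ = 1.01×10^6 / 22.52 = 44700 s.
Fraction reached: 1 − e^(−t/τ) = 0.77 ⇒ t = −τ ln(1 − 0.77) = τ × 1.47.
t = 65700 s = 18.2 hours.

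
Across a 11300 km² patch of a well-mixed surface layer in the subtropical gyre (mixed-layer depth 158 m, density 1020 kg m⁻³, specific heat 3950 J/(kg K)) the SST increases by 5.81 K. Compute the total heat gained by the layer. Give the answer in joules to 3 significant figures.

4.18×10^19 J

Areal heat capacity C = ρ c_p D = 1020 × 3950 × 158 = 6.37×10^8 J m⁻² K⁻¹.
Heat per unit area: q = C ΔT = 6.37×10^8 × 5.81 = 3.70×10^9 J/m².
Total heat: Q = q × A = 3.70×10^9 × (11300 × 10⁶ m²) = 4.18×10^19 J.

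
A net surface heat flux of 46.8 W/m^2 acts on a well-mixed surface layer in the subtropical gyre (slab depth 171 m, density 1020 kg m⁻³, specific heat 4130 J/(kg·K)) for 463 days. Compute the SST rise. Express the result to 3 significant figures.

Areal heat capacity C = ρ c_p D = 1020 × 4130 × 171 = 7.20×10^8 J/(m^2 K).
Net heat input Q = F Δt = 46.8 × (463 days × 86400 s/day) = 1.87×10^9 J/m².
ΔT = Q / C = 1.87×10^9 / 7.20×10^8 = 2.60 K.

2.60 K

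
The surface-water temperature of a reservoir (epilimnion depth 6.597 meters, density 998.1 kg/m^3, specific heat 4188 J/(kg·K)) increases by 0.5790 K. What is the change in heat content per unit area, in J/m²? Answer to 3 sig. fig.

1.60×10^7

Areal heat capacity C = ρ c_p D = 998.1 × 4188 × 6.597 = 2.76×10^7 J m⁻² K⁻¹.
ΔQ = C ΔT = 2.76×10^7 × 0.5790 = 1.60×10^7 J/m².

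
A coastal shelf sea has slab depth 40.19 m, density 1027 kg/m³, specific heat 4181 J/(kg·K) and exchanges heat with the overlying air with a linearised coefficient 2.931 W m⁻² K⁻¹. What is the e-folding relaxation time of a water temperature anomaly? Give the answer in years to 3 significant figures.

Areal heat capacity C = ρ c_p D = 1027 × 4181 × 40.19 = 1.73×10^8 J/(m^2 K).
Relaxation time τ = C / λ = 1.73×10^8 / 2.931 = 5.89×10^7 s.
In years: 5.89×10^7 s / (3.156×10^7 s/year) = 1.87 years.

1.87 years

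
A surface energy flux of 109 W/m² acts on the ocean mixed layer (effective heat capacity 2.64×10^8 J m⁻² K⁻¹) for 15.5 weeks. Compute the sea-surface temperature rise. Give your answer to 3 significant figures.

3.87 K

Areal heat capacity C = 2.64×10^8 J m⁻² K⁻¹ (given).
Net heat input Q = F Δt = 109 × (15.5 weeks × 6.048×10^5 s/week) = 1.02×10^9 J/m².
ΔT = Q / C = 1.02×10^9 / 2.64×10^8 = 3.87 K.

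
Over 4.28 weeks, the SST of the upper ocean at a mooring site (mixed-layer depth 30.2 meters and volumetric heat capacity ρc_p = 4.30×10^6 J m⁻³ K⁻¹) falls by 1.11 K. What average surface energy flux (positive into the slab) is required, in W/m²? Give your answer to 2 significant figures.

Areal heat capacity C = ρc_p × D = 4.30×10^6 × 30.2 = 1.30×10^8 J/(m²·K).
Required heat per unit area: Q = C ΔT = 1.30×10^8 × -1.11 = -1.44×10^8 J/m².
Flux F = Q / Δt = -1.44×10^8 / 2.59×10^6 s = -55.7 W/m².

-56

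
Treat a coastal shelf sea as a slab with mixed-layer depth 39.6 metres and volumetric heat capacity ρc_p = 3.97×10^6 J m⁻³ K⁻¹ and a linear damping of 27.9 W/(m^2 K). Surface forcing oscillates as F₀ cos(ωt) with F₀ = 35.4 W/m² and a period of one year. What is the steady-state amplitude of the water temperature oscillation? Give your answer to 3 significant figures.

0.844 K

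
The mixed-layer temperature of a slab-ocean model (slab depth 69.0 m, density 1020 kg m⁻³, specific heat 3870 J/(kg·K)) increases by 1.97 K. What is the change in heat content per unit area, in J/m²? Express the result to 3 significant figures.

Areal heat capacity C = ρ c_p D = 1020 × 3870 × 69.0 = 2.72×10^8 J/(m²·K).
ΔQ = C ΔT = 2.72×10^8 × 1.97 = 5.37×10^8 J/m².

5.37×10^8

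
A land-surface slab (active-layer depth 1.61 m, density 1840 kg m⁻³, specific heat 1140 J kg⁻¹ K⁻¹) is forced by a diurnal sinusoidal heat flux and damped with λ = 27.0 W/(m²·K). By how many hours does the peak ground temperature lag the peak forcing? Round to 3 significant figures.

5.58 hours

Areal heat capacity C = ρ c_p D = 1840 × 1140 × 1.61 = 3.38×10^6 J/(m²·K).
ω = 2π / 86400 s = 7.27×10^-5 s⁻¹.
Phase lag φ = arctan(Cω/λ) = arctan(246/27.0) = 1.46 rad.
Time lag = φ / ω = 1.46 / 7.27×10^-5 = 20100 s = 5.58 hours.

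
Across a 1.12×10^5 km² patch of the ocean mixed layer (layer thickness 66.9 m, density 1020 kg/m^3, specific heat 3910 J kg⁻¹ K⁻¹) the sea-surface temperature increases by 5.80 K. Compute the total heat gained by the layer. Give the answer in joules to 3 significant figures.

Areal heat capacity C = ρ c_p D = 1020 × 3910 × 66.9 = 2.67×10^8 J/(m²·K).
Heat per unit area: q = C ΔT = 2.67×10^8 × 5.80 = 1.55×10^9 J/m².
Total heat: Q = q × A = 1.55×10^9 × (1.12×10^5 × 10⁶ m²) = 1.73×10^20 J.

1.73×10^20 J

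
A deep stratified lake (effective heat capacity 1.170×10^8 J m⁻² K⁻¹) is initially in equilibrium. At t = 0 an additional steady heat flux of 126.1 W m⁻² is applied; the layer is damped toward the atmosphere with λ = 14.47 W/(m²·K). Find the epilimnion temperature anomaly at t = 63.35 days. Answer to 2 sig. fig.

4.3 K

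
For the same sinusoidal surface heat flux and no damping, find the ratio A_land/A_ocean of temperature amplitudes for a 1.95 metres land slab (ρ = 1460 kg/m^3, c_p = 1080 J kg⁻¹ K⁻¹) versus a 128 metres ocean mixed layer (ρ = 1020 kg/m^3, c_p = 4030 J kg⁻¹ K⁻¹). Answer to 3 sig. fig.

C_ocean = 1020 × 4030 × 128 = 5.26×10^8 J/(m²·K).
C_land = 1460 × 1080 × 1.95 = 3.07×10^6 J/(m²·K).
Undamped amplitude ∝ 1/C, so A_land/A_ocean = C_ocean/C_land = 171.

171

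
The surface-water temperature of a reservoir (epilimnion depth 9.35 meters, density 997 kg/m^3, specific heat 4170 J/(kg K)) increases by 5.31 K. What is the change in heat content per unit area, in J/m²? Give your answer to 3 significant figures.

Areal heat capacity C = ρ c_p D = 997 × 4170 × 9.35 = 3.89×10^7 J/(m²·K).
ΔQ = C ΔT = 3.89×10^7 × 5.31 = 2.06×10^8 J/m².

2.06×10^8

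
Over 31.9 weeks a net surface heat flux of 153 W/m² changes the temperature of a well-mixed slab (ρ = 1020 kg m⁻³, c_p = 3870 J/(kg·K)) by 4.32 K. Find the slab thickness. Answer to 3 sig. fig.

Heat input Q = F Δt = 153 × 1.93×10^7 s = 2.95×10^9 J/m².
Required areal heat capacity C = Q / ΔT = 6.83×10^8 J/(m²·K).
Depth D = C / (ρ c_p) = 6.83×10^8 / (1020 × 3870) = 173 m.

173 m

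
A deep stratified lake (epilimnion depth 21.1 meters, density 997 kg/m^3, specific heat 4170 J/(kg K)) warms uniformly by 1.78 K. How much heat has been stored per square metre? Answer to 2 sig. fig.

Areal heat capacity C = ρ c_p D = 997 × 4170 × 21.1 = 8.77×10^7 J m⁻² K⁻¹.
ΔQ = C ΔT = 8.77×10^7 × 1.78 = 1.56×10^8 J/m².

1.6×10^8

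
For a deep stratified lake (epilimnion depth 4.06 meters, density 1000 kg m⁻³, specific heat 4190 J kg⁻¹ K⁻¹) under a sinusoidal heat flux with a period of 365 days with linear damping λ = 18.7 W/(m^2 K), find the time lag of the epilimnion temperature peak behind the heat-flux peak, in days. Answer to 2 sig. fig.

10 days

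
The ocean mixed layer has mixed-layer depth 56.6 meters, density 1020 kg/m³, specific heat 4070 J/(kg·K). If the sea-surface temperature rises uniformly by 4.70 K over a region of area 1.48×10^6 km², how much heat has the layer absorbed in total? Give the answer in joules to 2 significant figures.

Areal heat capacity C = ρ c_p D = 1020 × 4070 × 56.6 = 2.35×10^8 J/(m²·K).
Heat per unit area: q = C ΔT = 2.35×10^8 × 4.70 = 1.10×10^9 J/m².
Total heat: Q = q × A = 1.10×10^9 × (1.48×10^6 × 10⁶ m²) = 1.63×10^21 J.

1.6×10^21 J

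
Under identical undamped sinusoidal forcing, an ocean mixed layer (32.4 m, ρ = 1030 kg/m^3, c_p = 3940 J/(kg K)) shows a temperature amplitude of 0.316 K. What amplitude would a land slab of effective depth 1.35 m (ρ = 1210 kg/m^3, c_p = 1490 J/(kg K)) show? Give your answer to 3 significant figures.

17.1 K

C_ocean = 1.31×10^8 J/(m²·K); C_land = 2.43×10^6 J/(m²·K).
A ∝ 1/C ⇒ A_land = A_ocean × C_ocean/C_land = 0.316 × 54.0 = 17.1 K.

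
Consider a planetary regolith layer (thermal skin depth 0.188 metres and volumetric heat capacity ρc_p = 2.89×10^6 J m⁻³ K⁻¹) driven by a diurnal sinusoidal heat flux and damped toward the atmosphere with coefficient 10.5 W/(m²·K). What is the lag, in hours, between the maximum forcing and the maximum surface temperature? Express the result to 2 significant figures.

5.0 hours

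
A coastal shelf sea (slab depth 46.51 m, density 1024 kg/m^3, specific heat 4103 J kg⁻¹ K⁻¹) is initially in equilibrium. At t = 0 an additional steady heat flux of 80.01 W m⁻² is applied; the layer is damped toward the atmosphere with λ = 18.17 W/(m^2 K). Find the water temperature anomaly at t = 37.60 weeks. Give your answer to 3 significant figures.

3.87 K

Areal heat capacity C = ρ c_p D = 1024 × 4103 × 46.51 = 1.95×10^8 J m⁻² K⁻¹.
τ = C / λ = 1.95×10^8 / 18.17 = 1.08×10^7 s.
Equilibrium anomaly ΔT_eq = F / λ = 80.01 / 18.17 = 4.40 K.
t = 37.60 weeks = 2.27×10^7 s, so t/τ = 2.11.
ΔT(t) = ΔT_eq (1 − e^(−t/τ)) = 4.40 × (1 − e^−2.11) = 3.87 K.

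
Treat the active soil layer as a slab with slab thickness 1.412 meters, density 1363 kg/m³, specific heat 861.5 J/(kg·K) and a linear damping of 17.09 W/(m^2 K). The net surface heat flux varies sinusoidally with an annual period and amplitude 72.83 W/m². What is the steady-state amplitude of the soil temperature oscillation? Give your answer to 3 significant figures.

Areal heat capacity C = ρ c_p D = 1363 × 861.5 × 1.412 = 1.66×10^6 J m⁻² K⁻¹.
Angular frequency ω = 2π / T = 2π / 3.15×10^7 s = 1.99×10^-7 s⁻¹.
√((Cω)² + λ²) = √((0.330)² + 17.09²) = 17.1 W/(m²·K).
Amplitude A = F₀ / √((Cω)²+λ²) = 72.83 / 17.1 = 4.26 K.

4.26 K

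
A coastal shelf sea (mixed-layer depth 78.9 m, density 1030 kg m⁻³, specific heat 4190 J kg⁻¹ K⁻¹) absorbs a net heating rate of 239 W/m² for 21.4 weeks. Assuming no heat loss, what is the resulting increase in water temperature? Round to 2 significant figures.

9.1 K

Areal heat capacity C = ρ c_p D = 1030 × 4190 × 78.9 = 3.41×10^8 J/(m²·K).
Net heat input Q = F Δt = 239 × (21.4 weeks × 6.048×10^5 s/week) = 3.09×10^9 J/m².
ΔT = Q / C = 3.09×10^9 / 3.41×10^8 = 9.08 K.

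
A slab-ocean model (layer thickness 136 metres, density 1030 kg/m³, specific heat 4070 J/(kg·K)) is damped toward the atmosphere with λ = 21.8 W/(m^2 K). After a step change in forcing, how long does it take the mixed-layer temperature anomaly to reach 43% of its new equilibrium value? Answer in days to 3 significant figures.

Areal heat capacity C = ρ c_p D = 1030 × 4070 × 136 = 5.70×10^8 J/(m^2 K).
τ = C / λ = 5.70×10^8 / 21.8 = 2.62×10^7 s.
Fraction reached: 1 − e^(−t/τ) = 0.43 ⇒ t = −τ ln(1 − 0.43) = τ × 0.562.
t = 1.47×10^7 s = 170 days.

170 days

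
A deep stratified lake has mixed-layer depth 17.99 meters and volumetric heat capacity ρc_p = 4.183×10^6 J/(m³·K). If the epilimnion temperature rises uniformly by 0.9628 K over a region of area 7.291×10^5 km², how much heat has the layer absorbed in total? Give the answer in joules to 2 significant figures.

5.3×10^19 J

Areal heat capacity C = ρc_p × D = 4.183×10^6 × 17.99 = 7.53×10^7 J/(m^2 K).
Heat per unit area: q = C ΔT = 7.53×10^7 × 0.9628 = 7.25×10^7 J/m².
Total heat: Q = q × A = 7.25×10^7 × (7.291×10^5 × 10⁶ m²) = 5.28×10^19 J.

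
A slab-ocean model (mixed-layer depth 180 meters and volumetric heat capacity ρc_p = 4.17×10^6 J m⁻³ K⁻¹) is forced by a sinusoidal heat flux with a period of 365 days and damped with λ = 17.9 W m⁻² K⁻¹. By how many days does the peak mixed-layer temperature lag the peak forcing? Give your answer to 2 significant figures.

84 days

Areal heat capacity C = ρc_p × D = 4.17×10^6 × 180 = 7.51×10^8 J m⁻² K⁻¹.
ω = 2π / 3.15×10^7 s = 1.99×10^-7 s⁻¹.
Phase lag φ = arctan(Cω/λ) = arctan(150/17.9) = 1.45 rad.
Time lag = φ / ω = 1.45 / 1.99×10^-7 = 7.29×10^6 s = 84.3 days.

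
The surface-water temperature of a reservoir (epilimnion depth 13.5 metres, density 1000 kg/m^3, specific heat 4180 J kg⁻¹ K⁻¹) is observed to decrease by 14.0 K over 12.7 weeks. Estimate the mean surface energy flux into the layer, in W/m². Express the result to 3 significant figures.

-103

Areal heat capacity C = ρ c_p D = 1000 × 4180 × 13.5 = 5.64×10^7 J m⁻² K⁻¹.
Required heat per unit area: Q = C ΔT = 5.64×10^7 × -14.0 = -7.90×10^8 J/m².
Flux F = Q / Δt = -7.90×10^8 / 7.68×10^6 s = -103 W/m².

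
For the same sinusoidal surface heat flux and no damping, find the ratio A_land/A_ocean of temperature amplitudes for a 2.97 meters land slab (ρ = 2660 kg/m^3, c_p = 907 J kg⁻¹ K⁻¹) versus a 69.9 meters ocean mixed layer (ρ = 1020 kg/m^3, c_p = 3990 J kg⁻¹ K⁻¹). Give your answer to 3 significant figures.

39.7

C_ocean = 1020 × 3990 × 69.9 = 2.84×10^8 J/(m²·K).
C_land = 2660 × 907 × 2.97 = 7.17×10^6 J/(m²·K).
Undamped amplitude ∝ 1/C, so A_land/A_ocean = C_ocean/C_land = 39.7.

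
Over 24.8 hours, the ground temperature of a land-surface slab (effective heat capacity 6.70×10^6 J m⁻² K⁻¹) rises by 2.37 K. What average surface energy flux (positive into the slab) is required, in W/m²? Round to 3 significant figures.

178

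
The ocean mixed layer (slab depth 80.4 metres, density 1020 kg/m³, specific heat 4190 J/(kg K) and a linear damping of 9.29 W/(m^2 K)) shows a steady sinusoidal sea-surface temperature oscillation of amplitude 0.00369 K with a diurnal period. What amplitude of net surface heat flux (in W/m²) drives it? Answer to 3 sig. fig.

Areal heat capacity C = ρ c_p D = 1020 × 4190 × 80.4 = 3.44×10^8 J m⁻² K⁻¹.
ω = 2π / 86400 s = 7.27×10^-5 s⁻¹.
√((Cω)² + λ²) = √((25000)² + 9.29²) = 25000 W/(m²·K).
F₀ = A × √((Cω)²+λ²) = 0.00369 × 25000 = 92.2 W/m².

92.2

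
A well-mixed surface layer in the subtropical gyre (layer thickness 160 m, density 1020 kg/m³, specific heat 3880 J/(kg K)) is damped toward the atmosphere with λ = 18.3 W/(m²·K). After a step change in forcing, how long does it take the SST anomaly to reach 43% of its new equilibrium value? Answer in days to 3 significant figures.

225 days

Areal heat capacity C = ρ c_p D = 1020 × 3880 × 160 = 6.33×10^8 J/(m²·K).
τ = C / λ = 6.33×10^8 / 18.3 = 3.46×10^7 s.
Fraction reached: 1 − e^(−t/τ) = 0.43 ⇒ t = −τ ln(1 − 0.43) = τ × 0.562.
t = 1.95×10^7 s = 225 days.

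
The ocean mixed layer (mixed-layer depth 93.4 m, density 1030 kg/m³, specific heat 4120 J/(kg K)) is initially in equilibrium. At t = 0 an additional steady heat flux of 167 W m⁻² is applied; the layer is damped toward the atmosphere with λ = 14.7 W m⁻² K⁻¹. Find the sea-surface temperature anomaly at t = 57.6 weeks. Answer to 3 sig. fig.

8.24 K

Areal heat capacity C = ρ c_p D = 1030 × 4120 × 93.4 = 3.96×10^8 J/(m^2 K).
τ = C / λ = 3.96×10^8 / 14.7 = 2.70×10^7 s.
Equilibrium anomaly ΔT_eq = F / λ = 167 / 14.7 = 11.4 K.
t = 57.6 weeks = 3.48×10^7 s, so t/τ = 1.29.
ΔT(t) = ΔT_eq (1 − e^(−t/τ)) = 11.4 × (1 − e^−1.29) = 8.24 K.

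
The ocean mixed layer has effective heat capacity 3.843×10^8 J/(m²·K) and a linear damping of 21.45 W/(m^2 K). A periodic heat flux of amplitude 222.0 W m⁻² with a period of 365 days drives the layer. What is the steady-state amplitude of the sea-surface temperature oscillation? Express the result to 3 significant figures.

2.79 K

Areal heat capacity C = 3.843×10^8 J/(m²·K) (given).
Angular frequency ω = 2π / T = 2π / 3.15×10^7 s = 1.99×10^-7 s⁻¹.
√((Cω)² + λ²) = √((76.6)² + 21.45²) = 79.5 W/(m²·K).
Amplitude A = F₀ / √((Cω)²+λ²) = 222.0 / 79.5 = 2.79 K.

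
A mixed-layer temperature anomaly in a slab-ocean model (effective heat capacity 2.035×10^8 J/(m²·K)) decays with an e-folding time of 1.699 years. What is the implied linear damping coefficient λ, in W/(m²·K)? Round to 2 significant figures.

Areal heat capacity C = 2.035×10^8 J/(m²·K) (given).
τ = 1.699 years = 5.36×10^7 s.
λ = C / τ = 2.03×10^8 / 5.36×10^7 = 3.80 W/(m²·K).

3.8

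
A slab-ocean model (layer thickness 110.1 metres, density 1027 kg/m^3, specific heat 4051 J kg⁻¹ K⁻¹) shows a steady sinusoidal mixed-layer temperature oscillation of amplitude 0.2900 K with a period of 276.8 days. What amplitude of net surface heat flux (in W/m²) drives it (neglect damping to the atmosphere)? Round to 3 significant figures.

34.9

Areal heat capacity C = ρ c_p D = 1027 × 4051 × 110.1 = 4.58×10^8 J/(m^2 K).
ω = 2π / 2.39×10^7 s = 2.63×10^-7 s⁻¹.
Cω = 4.58×10^8 × 2.63×10^-7 = 120 W/(m²·K).
F₀ = A × Cω = 0.2900 × 120 = 34.9 W/m².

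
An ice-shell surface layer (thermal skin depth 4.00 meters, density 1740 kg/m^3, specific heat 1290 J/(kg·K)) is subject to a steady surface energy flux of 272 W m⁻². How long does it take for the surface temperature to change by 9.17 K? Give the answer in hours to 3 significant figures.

84.1 hours

Areal heat capacity C = ρ c_p D = 1740 × 1290 × 4.00 = 8.98×10^6 J m⁻² K⁻¹.
Time required: Δt = C ΔT / F = 8.98×10^6 × 9.17 / 272 = 3.03×10^5 s.
In hours: 3.03×10^5 s / (3600 s/hour) = 84.1 hours.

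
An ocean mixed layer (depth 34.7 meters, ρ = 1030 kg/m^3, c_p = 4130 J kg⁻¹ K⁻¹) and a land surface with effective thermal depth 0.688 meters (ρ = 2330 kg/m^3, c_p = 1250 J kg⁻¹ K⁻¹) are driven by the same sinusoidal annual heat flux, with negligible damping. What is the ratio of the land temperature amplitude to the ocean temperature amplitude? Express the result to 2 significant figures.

74

C_ocean = 1030 × 4130 × 34.7 = 1.48×10^8 J/(m²·K).
C_land = 2330 × 1250 × 0.688 = 2.00×10^6 J/(m²·K).
Undamped amplitude ∝ 1/C, so A_land/A_ocean = C_ocean/C_land = 73.7.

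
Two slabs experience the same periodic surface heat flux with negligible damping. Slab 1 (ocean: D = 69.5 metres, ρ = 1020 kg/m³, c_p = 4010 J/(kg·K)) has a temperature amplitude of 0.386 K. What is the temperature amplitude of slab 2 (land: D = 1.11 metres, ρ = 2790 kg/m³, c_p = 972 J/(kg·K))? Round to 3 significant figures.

36.5 K

C_ocean = 2.84×10^8 J/(m²·K); C_land = 3.01×10^6 J/(m²·K).
A ∝ 1/C ⇒ A_land = A_ocean × C_ocean/C_land = 0.386 × 94.4 = 36.5 K.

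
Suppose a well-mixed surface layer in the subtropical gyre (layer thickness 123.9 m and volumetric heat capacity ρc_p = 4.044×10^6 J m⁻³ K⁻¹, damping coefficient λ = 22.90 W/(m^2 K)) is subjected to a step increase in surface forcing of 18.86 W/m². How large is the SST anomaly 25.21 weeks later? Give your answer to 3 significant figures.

Areal heat capacity C = ρc_p × D = 4.044×10^6 × 123.9 = 5.01×10^8 J m⁻² K⁻¹.
τ = C / λ = 5.01×10^8 / 22.90 = 2.19×10^7 s.
Equilibrium anomaly ΔT_eq = F / λ = 18.86 / 22.90 = 0.824 K.
t = 25.21 weeks = 1.52×10^7 s, so t/τ = 0.697.
ΔT(t) = ΔT_eq (1 − e^(−t/τ)) = 0.824 × (1 − e^−0.697) = 0.413 K.

0.413 K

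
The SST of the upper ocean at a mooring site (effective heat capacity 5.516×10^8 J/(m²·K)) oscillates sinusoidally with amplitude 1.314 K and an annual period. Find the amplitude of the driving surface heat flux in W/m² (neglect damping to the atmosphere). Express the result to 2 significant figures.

140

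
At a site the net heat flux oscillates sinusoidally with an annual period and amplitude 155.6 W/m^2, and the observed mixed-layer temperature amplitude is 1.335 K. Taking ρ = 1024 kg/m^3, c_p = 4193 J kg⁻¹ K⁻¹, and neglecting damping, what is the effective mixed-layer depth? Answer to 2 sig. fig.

ω = 2π / 3.15×10^7 s = 1.99×10^-7 s⁻¹.
Required C = F₀ / (A ω) = 155.6 / (1.335 × 1.99×10^-7) = 5.85×10^8 J/(m²·K).
D = C / (ρ c_p) = 5.85×10^8 / (1024 × 4193) = 136 m.

140 m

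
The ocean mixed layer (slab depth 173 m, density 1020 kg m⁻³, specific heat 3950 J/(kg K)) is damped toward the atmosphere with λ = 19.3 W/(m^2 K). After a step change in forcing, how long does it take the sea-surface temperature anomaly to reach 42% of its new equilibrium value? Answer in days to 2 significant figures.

Areal heat capacity C = ρ c_p D = 1020 × 3950 × 173 = 6.97×10^8 J m⁻² K⁻¹.
τ = C / λ = 6.97×10^8 / 19.3 = 3.61×10^7 s.
Fraction reached: 1 − e^(−t/τ) = 0.42 ⇒ t = −τ ln(1 − 0.42) = τ × 0.545.
t = 1.97×10^7 s = 228 days.

230 days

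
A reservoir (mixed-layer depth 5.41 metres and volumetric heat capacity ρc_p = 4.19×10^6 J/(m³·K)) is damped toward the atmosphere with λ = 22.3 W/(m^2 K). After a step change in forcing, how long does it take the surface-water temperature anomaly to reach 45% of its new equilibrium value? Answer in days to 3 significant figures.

Areal heat capacity C = ρc_p × D = 4.19×10^6 × 5.41 = 2.27×10^7 J m⁻² K⁻¹.
τ = C / λ = 2.27×10^7 / 22.3 = 1.02×10^6 s.
Fraction reached: 1 − e^(−t/τ) = 0.45 ⇒ t = −τ ln(1 − 0.45) = τ × 0.598.
t = 6.08×10^5 s = 7.03 days.

7.03 days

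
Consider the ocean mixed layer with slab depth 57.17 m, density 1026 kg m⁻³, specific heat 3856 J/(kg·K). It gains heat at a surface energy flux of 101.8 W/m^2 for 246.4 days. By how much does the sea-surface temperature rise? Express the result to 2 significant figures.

9.6 K

Areal heat capacity C = ρ c_p D = 1026 × 3856 × 57.17 = 2.26×10^8 J/(m²·K).
Net heat input Q = F Δt = 101.8 × (246.4 days × 86400 s/day) = 2.17×10^9 J/m².
ΔT = Q / C = 2.17×10^9 / 2.26×10^8 = 9.58 K.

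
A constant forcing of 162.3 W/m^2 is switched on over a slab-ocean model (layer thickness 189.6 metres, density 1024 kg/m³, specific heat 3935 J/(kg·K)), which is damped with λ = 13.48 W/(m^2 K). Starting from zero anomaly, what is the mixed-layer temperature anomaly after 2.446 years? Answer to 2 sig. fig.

9.0 K

Areal heat capacity C = ρ c_p D = 1024 × 3935 × 189.6 = 7.64×10^8 J m⁻² K⁻¹.
τ = C / λ = 7.64×10^8 / 13.48 = 5.67×10^7 s.
Equilibrium anomaly ΔT_eq = F / λ = 162.3 / 13.48 = 12.0 K.
t = 2.446 years = 7.72×10^7 s, so t/τ = 1.36.
ΔT(t) = ΔT_eq (1 − e^(−t/τ)) = 12.0 × (1 − e^−1.36) = 8.96 K.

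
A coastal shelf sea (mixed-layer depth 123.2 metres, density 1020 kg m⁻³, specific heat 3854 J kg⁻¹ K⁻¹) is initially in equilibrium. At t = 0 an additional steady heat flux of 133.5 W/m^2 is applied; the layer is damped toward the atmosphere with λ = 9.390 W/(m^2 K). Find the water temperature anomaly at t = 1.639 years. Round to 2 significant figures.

9.0 K

Areal heat capacity C = ρ c_p D = 1020 × 3854 × 123.2 = 4.84×10^8 J m⁻² K⁻¹.
τ = C / λ = 4.84×10^8 / 9.390 = 5.16×10^7 s.
Equilibrium anomaly ΔT_eq = F / λ = 133.5 / 9.390 = 14.2 K.
t = 1.639 years = 5.17×10^7 s, so t/τ = 1.00.
ΔT(t) = ΔT_eq (1 − e^(−t/τ)) = 14.2 × (1 − e^−1.00) = 9.00 K.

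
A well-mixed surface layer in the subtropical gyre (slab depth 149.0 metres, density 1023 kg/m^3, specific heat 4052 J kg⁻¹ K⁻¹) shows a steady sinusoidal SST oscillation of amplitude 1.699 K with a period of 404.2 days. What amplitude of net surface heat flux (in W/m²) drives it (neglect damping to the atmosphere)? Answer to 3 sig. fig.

Areal heat capacity C = ρ c_p D = 1023 × 4052 × 149.0 = 6.18×10^8 J m⁻² K⁻¹.
ω = 2π / 3.49×10^7 s = 1.80×10^-7 s⁻¹.
Cω = 6.18×10^8 × 1.80×10^-7 = 111 W/(m²·K).
F₀ = A × Cω = 1.699 × 111 = 189 W/m².

189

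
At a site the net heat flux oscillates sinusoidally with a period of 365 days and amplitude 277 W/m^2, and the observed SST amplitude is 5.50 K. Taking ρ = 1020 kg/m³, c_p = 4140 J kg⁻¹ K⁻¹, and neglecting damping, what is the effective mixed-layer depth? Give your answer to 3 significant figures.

59.9 m

ω = 2π / 3.15×10^7 s = 1.99×10^-7 s⁻¹.
Required C = F₀ / (A ω) = 277 / (5.50 × 1.99×10^-7) = 2.53×10^8 J/(m²·K).
D = C / (ρ c_p) = 2.53×10^8 / (1020 × 4140) = 59.9 m.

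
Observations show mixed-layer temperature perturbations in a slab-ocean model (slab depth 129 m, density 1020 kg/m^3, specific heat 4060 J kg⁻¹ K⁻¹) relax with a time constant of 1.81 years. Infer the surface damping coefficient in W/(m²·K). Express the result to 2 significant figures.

Areal heat capacity C = ρ c_p D = 1020 × 4060 × 129 = 5.34×10^8 J/(m^2 K).
τ = 1.81 years = 5.71×10^7 s.
λ = C / τ = 5.34×10^8 / 5.71×10^7 = 9.35 W/(m²·K).

9.4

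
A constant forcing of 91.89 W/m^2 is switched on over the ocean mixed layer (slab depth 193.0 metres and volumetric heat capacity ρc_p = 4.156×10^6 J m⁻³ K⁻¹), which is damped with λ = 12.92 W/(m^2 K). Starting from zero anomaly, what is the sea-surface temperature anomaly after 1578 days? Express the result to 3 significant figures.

6.32 K

Areal heat capacity C = ρc_p × D = 4.156×10^6 × 193.0 = 8.02×10^8 J/(m²·K).
τ = C / λ = 8.02×10^8 / 12.92 = 6.21×10^7 s.
Equilibrium anomaly ΔT_eq = F / λ = 91.89 / 12.92 = 7.11 K.
t = 1578 days = 1.36×10^8 s, so t/τ = 2.20.
ΔT(t) = ΔT_eq (1 − e^(−t/τ)) = 7.11 × (1 − e^−2.20) = 6.32 K.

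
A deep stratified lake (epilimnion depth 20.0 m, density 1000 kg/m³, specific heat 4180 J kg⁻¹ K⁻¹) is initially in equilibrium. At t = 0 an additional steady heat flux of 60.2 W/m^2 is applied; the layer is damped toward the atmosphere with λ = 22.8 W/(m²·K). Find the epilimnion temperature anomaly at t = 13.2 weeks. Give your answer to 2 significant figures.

2.3 K

Areal heat capacity C = ρ c_p D = 1000 × 4180 × 20.0 = 8.36×10^7 J/(m^2 K).
τ = C / λ = 8.36×10^7 / 22.8 = 3.67×10^6 s.
Equilibrium anomaly ΔT_eq = F / λ = 60.2 / 22.8 = 2.64 K.
t = 13.2 weeks = 7.98×10^6 s, so t/τ = 2.18.
ΔT(t) = ΔT_eq (1 − e^(−t/τ)) = 2.64 × (1 − e^−2.18) = 2.34 K.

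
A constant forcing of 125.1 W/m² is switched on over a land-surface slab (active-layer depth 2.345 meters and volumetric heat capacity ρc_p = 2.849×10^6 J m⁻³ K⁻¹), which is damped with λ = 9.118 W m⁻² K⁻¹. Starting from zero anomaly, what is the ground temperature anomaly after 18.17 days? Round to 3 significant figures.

Areal heat capacity C = ρc_p × D = 2.849×10^6 × 2.345 = 6.68×10^6 J/(m^2 K).
τ = C / λ = 6.68×10^6 / 9.118 = 7.33×10^5 s.
Equilibrium anomaly ΔT_eq = F / λ = 125.1 / 9.118 = 13.7 K.
t = 18.17 days = 1.57×10^6 s, so t/τ = 2.14.
ΔT(t) = ΔT_eq (1 − e^(−t/τ)) = 13.7 × (1 − e^−2.14) = 12.1 K.

12.1 K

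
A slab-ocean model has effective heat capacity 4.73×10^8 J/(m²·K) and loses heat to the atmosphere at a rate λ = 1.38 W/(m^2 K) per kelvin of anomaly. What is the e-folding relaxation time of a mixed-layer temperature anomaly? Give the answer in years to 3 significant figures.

10.9 years

Areal heat capacity C = 4.73×10^8 J/(m²·K) (given).
Relaxation time τ = C / λ = 4.73×10^8 / 1.38 = 3.43×10^8 s.
In years: 3.43×10^8 s / (3.156×10^7 s/year) = 10.9 years.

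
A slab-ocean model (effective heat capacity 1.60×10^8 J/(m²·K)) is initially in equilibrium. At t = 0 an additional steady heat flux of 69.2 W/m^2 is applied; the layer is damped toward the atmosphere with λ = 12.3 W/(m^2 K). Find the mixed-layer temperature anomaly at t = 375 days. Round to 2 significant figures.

5.2 K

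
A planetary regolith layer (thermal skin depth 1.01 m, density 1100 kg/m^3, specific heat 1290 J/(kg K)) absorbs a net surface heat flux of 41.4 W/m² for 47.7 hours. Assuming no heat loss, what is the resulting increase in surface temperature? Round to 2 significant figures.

5.0 K

Areal heat capacity C = ρ c_p D = 1100 × 1290 × 1.01 = 1.43×10^6 J/(m²·K).
Net heat input Q = F Δt = 41.4 × (47.7 hours × 3600 s/hour) = 7.11×10^6 J/m².
ΔT = Q / C = 7.11×10^6 / 1.43×10^6 = 4.96 K.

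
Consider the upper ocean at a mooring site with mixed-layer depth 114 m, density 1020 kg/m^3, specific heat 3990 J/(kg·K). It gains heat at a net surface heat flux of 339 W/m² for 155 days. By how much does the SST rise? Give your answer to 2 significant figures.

Areal heat capacity C = ρ c_p D = 1020 × 3990 × 114 = 4.64×10^8 J/(m²·K).
Net heat input Q = F Δt = 339 × (155 days × 86400 s/day) = 4.54×10^9 J/m².
ΔT = Q / C = 4.54×10^9 / 4.64×10^8 = 9.79 K.

9.8 K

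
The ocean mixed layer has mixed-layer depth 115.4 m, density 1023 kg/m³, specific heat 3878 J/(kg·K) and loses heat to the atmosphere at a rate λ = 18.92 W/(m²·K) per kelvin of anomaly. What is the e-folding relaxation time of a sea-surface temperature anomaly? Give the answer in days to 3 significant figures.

280 days

Areal heat capacity C = ρ c_p D = 1023 × 3878 × 115.4 = 4.58×10^8 J m⁻² K⁻¹.
Relaxation time τ = C / λ = 4.58×10^8 / 18.92 = 2.42×10^7 s.
In days: 2.42×10^7 s / (86400 s/day) = 280 days.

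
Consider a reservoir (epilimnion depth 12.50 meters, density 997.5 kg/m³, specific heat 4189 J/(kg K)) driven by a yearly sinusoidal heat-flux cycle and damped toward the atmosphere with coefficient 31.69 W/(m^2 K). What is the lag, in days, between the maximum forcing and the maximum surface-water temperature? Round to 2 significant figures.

Areal heat capacity C = ρ c_p D = 997.5 × 4189 × 12.50 = 5.22×10^7 J/(m²·K).
ω = 2π / 3.15×10^7 s = 1.99×10^-7 s⁻¹.
Phase lag φ = arctan(Cω/λ) = arctan(10.4/31.69) = 0.317 rad.
Time lag = φ / ω = 0.317 / 1.99×10^-7 = 1.59×10^6 s = 18.4 days.

18 days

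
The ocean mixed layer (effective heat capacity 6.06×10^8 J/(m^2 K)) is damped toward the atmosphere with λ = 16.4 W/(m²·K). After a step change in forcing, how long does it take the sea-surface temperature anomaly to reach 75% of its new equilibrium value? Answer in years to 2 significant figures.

1.6 years

Areal heat capacity C = 6.06×10^8 J/(m^2 K) (given).
τ = C / λ = 6.06×10^8 / 16.4 = 3.70×10^7 s.
Fraction reached: 1 − e^(−t/τ) = 0.75 ⇒ t = −τ ln(1 − 0.75) = τ × 1.39.
t = 5.12×10^7 s = 1.62 years.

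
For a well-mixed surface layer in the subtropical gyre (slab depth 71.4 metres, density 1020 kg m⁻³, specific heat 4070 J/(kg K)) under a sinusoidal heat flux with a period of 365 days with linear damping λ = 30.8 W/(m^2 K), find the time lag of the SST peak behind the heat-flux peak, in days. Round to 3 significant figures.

63.3 days

Areal heat capacity C = ρ c_p D = 1020 × 4070 × 71.4 = 2.96×10^8 J/(m^2 K).
ω = 2π / 3.15×10^7 s = 1.99×10^-7 s⁻¹.
Phase lag φ = arctan(Cω/λ) = arctan(59.1/30.8) = 1.09 rad.
Time lag = φ / ω = 1.09 / 1.99×10^-7 = 5.47×10^6 s = 63.3 days.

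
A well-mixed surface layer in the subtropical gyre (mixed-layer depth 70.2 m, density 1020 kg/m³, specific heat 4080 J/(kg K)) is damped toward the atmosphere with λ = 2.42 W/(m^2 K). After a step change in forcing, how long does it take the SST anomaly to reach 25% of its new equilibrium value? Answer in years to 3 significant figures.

1.10 years

Areal heat capacity C = ρ c_p D = 1020 × 4080 × 70.2 = 2.92×10^8 J/(m^2 K).
τ = C / λ = 2.92×10^8 / 2.42 = 1.21×10^8 s.
Fraction reached: 1 − e^(−t/τ) = 0.25 ⇒ t = −τ ln(1 − 0.25) = τ × 0.288.
t = 3.47×10^7 s = 1.10 years.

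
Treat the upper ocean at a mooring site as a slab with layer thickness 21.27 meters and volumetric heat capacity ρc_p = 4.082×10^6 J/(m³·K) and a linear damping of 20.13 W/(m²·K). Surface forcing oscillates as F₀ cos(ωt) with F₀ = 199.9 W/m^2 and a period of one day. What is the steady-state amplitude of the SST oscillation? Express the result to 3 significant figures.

0.0317 K

Areal heat capacity C = ρc_p × D = 4.082×10^6 × 21.27 = 8.68×10^7 J m⁻² K⁻¹.
Angular frequency ω = 2π / T = 2π / 86400 s = 7.27×10^-5 s⁻¹.
√((Cω)² + λ²) = √((6310)² + 20.13²) = 6310 W/(m²·K).
Amplitude A = F₀ / √((Cω)²+λ²) = 199.9 / 6310 = 0.0317 K.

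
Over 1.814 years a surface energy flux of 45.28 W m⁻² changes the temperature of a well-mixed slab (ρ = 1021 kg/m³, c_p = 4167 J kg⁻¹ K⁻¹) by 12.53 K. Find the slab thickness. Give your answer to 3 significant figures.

48.6 m

Heat input Q = F Δt = 45.28 × 5.72×10^7 s = 2.59×10^9 J/m².
Required areal heat capacity C = Q / ΔT = 2.07×10^8 J/(m²·K).
Depth D = C / (ρ c_p) = 2.07×10^8 / (1021 × 4167) = 48.6 m.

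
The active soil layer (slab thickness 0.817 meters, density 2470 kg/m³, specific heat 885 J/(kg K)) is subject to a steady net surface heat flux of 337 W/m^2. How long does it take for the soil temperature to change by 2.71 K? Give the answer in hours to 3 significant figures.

3.99 hours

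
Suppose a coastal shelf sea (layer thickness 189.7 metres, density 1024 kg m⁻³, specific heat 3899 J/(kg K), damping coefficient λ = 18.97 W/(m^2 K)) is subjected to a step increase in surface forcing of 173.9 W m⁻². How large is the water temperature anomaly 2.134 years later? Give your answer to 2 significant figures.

Areal heat capacity C = ρ c_p D = 1024 × 3899 × 189.7 = 7.57×10^8 J m⁻² K⁻¹.
τ = C / λ = 7.57×10^8 / 18.97 = 3.99×10^7 s.
Equilibrium anomaly ΔT_eq = F / λ = 173.9 / 18.97 = 9.17 K.
t = 2.134 years = 6.73×10^7 s, so t/τ = 1.69.
ΔT(t) = ΔT_eq (1 − e^(−t/τ)) = 9.17 × (1 − e^−1.69) = 7.47 K.

7.5 K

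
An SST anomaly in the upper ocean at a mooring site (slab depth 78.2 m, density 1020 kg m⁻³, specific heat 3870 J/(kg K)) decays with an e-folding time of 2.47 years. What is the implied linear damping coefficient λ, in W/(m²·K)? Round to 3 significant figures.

3.96

Areal heat capacity C = ρ c_p D = 1020 × 3870 × 78.2 = 3.09×10^8 J/(m^2 K).
τ = 2.47 years = 7.79×10^7 s.
λ = C / τ = 3.09×10^8 / 7.79×10^7 = 3.96 W/(m²·K).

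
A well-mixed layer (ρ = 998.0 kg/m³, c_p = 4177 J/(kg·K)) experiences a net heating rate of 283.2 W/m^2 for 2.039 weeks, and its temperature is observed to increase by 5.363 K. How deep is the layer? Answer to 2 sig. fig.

Heat input Q = F Δt = 283.2 × 1.23×10^6 s = 3.49×10^8 J/m².
Required areal heat capacity C = Q / ΔT = 6.51×10^7 J/(m²·K).
Depth D = C / (ρ c_p) = 6.51×10^7 / (998.0 × 4177) = 15.6 m.

16 m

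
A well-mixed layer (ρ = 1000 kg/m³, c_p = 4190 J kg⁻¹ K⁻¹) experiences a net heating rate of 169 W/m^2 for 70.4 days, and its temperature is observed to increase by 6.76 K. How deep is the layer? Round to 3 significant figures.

36.3 m

Heat input Q = F Δt = 169 × 6.08×10^6 s = 1.03×10^9 J/m².
Required areal heat capacity C = Q / ΔT = 1.52×10^8 J/(m²·K).
Depth D = C / (ρ c_p) = 1.52×10^8 / (1000 × 4190) = 36.3 m.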